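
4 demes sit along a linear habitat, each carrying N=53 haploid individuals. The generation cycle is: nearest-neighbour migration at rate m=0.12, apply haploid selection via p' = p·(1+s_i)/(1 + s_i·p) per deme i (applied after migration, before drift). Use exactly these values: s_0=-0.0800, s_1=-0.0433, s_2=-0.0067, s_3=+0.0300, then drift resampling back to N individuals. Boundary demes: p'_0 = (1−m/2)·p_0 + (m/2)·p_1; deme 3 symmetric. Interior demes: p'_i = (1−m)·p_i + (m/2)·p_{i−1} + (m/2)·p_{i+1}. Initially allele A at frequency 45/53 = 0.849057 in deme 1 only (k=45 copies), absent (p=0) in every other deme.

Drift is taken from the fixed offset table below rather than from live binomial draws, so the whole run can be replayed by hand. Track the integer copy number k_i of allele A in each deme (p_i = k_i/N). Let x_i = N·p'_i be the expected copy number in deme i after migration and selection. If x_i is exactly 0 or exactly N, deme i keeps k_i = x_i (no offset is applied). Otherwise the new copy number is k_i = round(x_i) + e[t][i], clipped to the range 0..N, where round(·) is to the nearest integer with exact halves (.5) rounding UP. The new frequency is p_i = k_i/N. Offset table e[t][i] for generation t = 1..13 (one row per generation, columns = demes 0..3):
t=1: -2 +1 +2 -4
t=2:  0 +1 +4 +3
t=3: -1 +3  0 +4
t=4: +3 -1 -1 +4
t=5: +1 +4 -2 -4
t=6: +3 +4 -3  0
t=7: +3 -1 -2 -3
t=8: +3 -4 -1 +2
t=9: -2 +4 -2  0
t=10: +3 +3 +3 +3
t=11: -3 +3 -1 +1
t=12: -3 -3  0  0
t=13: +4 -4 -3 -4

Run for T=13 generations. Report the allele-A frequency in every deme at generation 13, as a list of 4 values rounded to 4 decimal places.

[0.3019, 0.2830, 0.1698, 0.1321]

t=0: k=[0 45 0 0]
t=1: x=[2.4942 39.1520 2.6828 0.0000] k=[0 40 5 0]
t=2: x=[2.2160 34.9773 6.7603 0.3089] k=[2 36 11 3]
t=3: x=[3.7396 31.9005 11.9576 3.5774] k=[3 35 12 8]
t=4: x=[4.5603 31.1337 13.0737 8.4478] k=[8 30 12 12]
t=5: x=[8.6967 27.0141 13.0139 12.2766] k=[10 31 11 8]
t=6: x=[10.5383 27.9561 11.9576 8.3866] k=[14 32 9 8]
t=7: x=[14.1968 28.9598 10.2642 8.2641] k=[17 28 8 5]
t=8: x=[16.6922 25.5539 8.9698 5.3198] k=[20 22 8 7]
t=9: x=[19.0902 20.4810 8.7309 7.2429] k=[17 24 7 7]
t=10: x=[16.4592 21.9884 7.9744 7.1815] k=[19 25 11 10]
t=11: x=[18.3474 23.2210 11.7185 10.3031] k=[15 26 11 11]
t=12: x=[14.7560 23.8581 11.8381 11.2599] k=[12 21 12 11]
t=13: x=[11.7594 19.3727 12.4160 11.3209] k=[16 15 9 7]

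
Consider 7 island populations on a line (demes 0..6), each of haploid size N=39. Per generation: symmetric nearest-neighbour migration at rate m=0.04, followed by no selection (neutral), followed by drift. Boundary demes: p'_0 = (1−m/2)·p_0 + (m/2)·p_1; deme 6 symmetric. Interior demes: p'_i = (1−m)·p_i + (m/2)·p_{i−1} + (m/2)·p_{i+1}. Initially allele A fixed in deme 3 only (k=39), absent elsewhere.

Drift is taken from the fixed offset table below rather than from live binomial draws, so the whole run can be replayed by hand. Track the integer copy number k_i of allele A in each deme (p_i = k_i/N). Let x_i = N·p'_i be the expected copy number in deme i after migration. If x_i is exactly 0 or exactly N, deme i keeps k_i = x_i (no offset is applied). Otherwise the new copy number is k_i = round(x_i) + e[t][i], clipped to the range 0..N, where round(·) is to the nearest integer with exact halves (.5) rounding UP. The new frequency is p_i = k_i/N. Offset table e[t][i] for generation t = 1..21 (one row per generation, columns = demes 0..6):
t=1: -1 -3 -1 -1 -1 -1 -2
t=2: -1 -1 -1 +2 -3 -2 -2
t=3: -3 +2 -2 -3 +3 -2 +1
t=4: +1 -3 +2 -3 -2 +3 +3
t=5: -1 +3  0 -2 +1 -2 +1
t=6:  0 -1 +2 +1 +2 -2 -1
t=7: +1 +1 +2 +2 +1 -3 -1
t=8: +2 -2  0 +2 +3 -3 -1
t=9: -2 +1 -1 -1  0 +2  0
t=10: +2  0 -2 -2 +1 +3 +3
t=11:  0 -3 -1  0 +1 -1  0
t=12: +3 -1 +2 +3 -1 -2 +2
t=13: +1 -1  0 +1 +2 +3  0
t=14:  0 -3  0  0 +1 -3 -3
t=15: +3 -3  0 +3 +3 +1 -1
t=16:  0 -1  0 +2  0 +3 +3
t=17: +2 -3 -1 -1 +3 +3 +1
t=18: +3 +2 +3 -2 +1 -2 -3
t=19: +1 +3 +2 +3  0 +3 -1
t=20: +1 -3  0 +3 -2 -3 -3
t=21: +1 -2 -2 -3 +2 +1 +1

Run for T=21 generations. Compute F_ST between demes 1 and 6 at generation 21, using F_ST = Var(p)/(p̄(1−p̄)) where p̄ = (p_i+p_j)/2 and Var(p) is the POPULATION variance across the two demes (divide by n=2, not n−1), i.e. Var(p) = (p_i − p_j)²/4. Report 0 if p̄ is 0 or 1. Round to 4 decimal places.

0.0130

t=0: k=[0 0 0 39 0 0 0]
t=1: x=[0.0000 0.0000 0.7800 37.4400 0.7800 0.0000 0.0000] k=[0 0 0 36 0 0 0]
t=2: x=[0.0000 0.0000 0.7200 34.5600 0.7200 0.0000 0.0000] k=[0 0 0 37 0 0 0]
t=3: x=[0.0000 0.0000 0.7400 35.5200 0.7400 0.0000 0.0000] k=[0 0 0 33 4 0 0]
t=4: x=[0.0000 0.0000 0.6600 31.7600 4.5000 0.0800 0.0000] k=[0 0 3 29 3 3 0]
t=5: x=[0.0000 0.0600 3.4600 27.9600 3.5200 2.9400 0.0600] k=[0 3 3 26 5 1 1]
t=6: x=[0.0600 2.9400 3.4600 25.1200 5.3400 1.0800 1.0000] k=[0 2 5 26 7 0 0]
t=7: x=[0.0400 2.0200 5.3600 25.2000 7.2400 0.1400 0.0000] k=[1 3 7 27 8 0 0]
t=8: x=[1.0400 3.0400 7.3200 26.2200 8.2200 0.1600 0.0000] k=[3 1 7 28 11 0 0]
t=9: x=[2.9600 1.1600 7.3000 27.2400 11.1200 0.2200 0.0000] k=[1 2 6 26 11 2 0]
t=10: x=[1.0200 2.0600 6.3200 25.3000 11.1200 2.1400 0.0400] k=[3 2 4 23 12 5 3]
t=11: x=[2.9800 2.0600 4.3400 22.4000 12.0800 5.1000 3.0400] k=[3 0 3 22 13 4 3]
t=12: x=[2.9400 0.1200 3.3200 21.4400 13.0000 4.1600 3.0200] k=[6 0 5 24 12 2 5]
t=13: x=[5.8800 0.2200 5.2800 23.3800 12.0400 2.2600 4.9400] k=[7 0 5 24 14 5 5]
t=14: x=[6.8600 0.2400 5.2800 23.4200 14.0200 5.1800 5.0000] k=[7 0 5 23 15 2 2]
t=15: x=[6.8600 0.2400 5.2600 22.4800 14.9000 2.2600 2.0000] k=[10 0 5 25 18 3 1]
t=16: x=[9.8000 0.3000 5.3000 24.4600 17.8400 3.2600 1.0400] k=[10 0 5 26 18 6 4]
t=17: x=[9.8000 0.3000 5.3200 25.4200 17.9200 6.2000 4.0400] k=[12 0 4 24 21 9 5]
t=18: x=[11.7600 0.3200 4.3200 23.5400 20.8200 9.1600 5.0800] k=[15 2 7 22 22 7 2]
t=19: x=[14.7400 2.3600 7.2000 21.7000 21.7000 7.2000 2.1000] k=[16 5 9 25 22 10 1]
t=20: x=[15.7800 5.3000 9.2400 24.6200 21.8200 10.0600 1.1800] k=[17 2 9 28 20 7 0]
t=21: x=[16.7000 2.4400 9.2400 27.4600 19.9000 7.1200 0.1400] k=[18 0 7 24 22 8 1]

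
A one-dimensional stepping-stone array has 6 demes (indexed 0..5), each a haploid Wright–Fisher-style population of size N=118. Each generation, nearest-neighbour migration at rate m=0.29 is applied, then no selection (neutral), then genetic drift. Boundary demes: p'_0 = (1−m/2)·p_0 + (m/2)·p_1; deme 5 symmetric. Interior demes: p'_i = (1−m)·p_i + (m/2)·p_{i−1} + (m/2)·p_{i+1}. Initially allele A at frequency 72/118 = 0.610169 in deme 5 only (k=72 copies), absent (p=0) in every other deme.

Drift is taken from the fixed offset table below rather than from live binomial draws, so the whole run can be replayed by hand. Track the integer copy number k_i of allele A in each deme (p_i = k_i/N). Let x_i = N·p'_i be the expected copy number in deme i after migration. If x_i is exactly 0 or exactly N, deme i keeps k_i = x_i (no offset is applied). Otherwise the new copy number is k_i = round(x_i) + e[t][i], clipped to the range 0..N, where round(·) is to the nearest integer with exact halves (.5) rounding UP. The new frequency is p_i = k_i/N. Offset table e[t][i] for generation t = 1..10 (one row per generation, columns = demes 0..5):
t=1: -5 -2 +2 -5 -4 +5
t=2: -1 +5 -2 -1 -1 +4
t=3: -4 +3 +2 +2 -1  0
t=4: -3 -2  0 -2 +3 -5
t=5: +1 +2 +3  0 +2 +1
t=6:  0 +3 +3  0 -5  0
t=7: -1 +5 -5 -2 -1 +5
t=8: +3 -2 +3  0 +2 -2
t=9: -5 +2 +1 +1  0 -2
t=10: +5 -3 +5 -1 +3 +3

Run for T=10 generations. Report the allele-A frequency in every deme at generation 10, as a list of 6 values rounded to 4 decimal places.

t=0: k=[0 0 0 0 0 72]
t=1: x=[0.0000 0.0000 0.0000 0.0000 10.4400 61.5600] k=[0 0 0 0 6 67]
t=2: x=[0.0000 0.0000 0.0000 0.8700 13.9750 58.1550] k=[0 0 0 0 13 62]
t=3: x=[0.0000 0.0000 0.0000 1.8850 18.2200 54.8950] k=[0 0 0 4 17 55]
t=4: x=[0.0000 0.0000 0.5800 5.3050 20.6250 49.4900] k=[0 0 1 3 24 44]
t=5: x=[0.0000 0.1450 1.1450 5.7550 23.8550 41.1000] k=[0 2 4 6 26 42]
t=6: x=[0.2900 2.0000 4.0000 8.6100 25.4200 39.6800] k=[0 5 7 9 20 40]
t=7: x=[0.7250 4.5650 7.0000 10.3050 21.3050 37.1000] k=[0 10 2 8 20 42]
t=8: x=[1.4500 7.3900 4.0300 8.8700 21.4500 38.8100] k=[4 5 7 9 23 37]
t=9: x=[4.1450 5.1450 7.0000 10.7400 23.0000 34.9700] k=[0 7 8 12 23 33]
t=10: x=[1.0150 6.1300 8.4350 13.0150 22.8550 31.5500] k=[6 3 13 12 26 35]

[0.0508, 0.0254, 0.1102, 0.1017, 0.2203, 0.2966]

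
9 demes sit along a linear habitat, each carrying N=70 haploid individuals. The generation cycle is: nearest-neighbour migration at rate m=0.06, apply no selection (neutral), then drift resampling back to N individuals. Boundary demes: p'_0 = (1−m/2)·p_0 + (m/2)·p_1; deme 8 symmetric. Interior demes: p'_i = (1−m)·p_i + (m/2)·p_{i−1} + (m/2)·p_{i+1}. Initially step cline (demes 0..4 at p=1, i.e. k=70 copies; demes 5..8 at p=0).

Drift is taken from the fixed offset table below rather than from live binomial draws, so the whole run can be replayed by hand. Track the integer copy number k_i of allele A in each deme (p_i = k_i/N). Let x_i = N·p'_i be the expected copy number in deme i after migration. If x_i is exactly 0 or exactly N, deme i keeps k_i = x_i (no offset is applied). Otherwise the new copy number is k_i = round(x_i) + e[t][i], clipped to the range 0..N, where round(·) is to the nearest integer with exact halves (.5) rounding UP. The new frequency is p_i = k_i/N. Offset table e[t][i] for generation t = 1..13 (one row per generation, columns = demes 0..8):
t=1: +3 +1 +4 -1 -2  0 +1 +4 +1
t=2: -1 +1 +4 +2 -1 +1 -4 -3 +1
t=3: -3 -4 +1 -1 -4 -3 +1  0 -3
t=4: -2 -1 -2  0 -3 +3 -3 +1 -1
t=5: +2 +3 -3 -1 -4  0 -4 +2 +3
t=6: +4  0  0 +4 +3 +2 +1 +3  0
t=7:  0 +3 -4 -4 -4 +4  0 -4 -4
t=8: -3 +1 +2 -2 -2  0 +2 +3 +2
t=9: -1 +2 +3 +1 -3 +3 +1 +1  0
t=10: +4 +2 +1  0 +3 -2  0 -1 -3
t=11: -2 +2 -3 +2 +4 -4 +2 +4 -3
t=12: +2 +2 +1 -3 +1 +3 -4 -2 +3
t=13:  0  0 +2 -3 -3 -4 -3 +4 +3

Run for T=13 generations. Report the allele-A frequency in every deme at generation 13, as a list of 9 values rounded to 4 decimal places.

[1.0000, 1.0000, 0.9571, 0.8143, 0.6286, 0.2143, 0.0286, 0.1571, 0.0857]

t=0: k=[70 70 70 70 70 0 0 0 0]
t=1: x=[70.0000 70.0000 70.0000 70.0000 67.9000 2.1000 0.0000 0.0000 0.0000] k=[70 70 70 70 66 2 0 0 0]
t=2: x=[70.0000 70.0000 70.0000 69.8800 64.2000 3.8600 0.0600 0.0000 0.0000] k=[70 70 70 70 63 5 0 0 0]
t=3: x=[70.0000 70.0000 70.0000 69.7900 61.4700 6.5900 0.1500 0.0000 0.0000] k=[70 70 70 69 57 4 1 0 0]
t=4: x=[70.0000 70.0000 69.9700 68.6700 55.7700 5.5000 1.0600 0.0300 0.0000] k=[70 70 68 69 53 9 0 1 0]
t=5: x=[70.0000 69.9400 68.0900 68.4900 52.1600 10.0500 0.3000 0.9400 0.0300] k=[70 70 65 67 48 10 0 3 3]
t=6: x=[70.0000 69.8500 65.2100 66.3700 47.4300 10.8400 0.3900 2.9100 3.0000] k=[70 70 65 70 50 13 1 6 3]
t=7: x=[70.0000 69.8500 65.3000 69.2500 49.4900 13.7500 1.5100 5.7600 3.0900] k=[70 70 61 65 45 18 2 2 0]
t=8: x=[70.0000 69.7300 61.3900 64.2800 44.7900 18.3300 2.4800 1.9400 0.0600] k=[70 70 63 62 43 18 4 5 2]
t=9: x=[70.0000 69.7900 63.1800 61.4600 42.8200 18.3300 4.4500 4.8800 2.0900] k=[70 70 66 62 40 21 5 6 2]
t=10: x=[70.0000 69.8800 66.0000 61.4600 40.0900 21.0900 5.5100 5.8500 2.1200] k=[70 70 67 61 43 19 6 5 0]
t=11: x=[70.0000 69.9100 66.9100 60.6400 42.8200 19.3300 6.3600 4.8800 0.1500] k=[70 70 64 63 47 15 8 9 0]
t=12: x=[70.0000 69.8200 64.1500 62.5500 46.5200 15.7500 8.2400 8.7000 0.2700] k=[70 70 65 60 48 19 4 7 3]
t=13: x=[70.0000 69.8500 65.0000 59.7900 47.4900 19.4200 4.5400 6.7900 3.1200] k=[70 70 67 57 44 15 2 11 6]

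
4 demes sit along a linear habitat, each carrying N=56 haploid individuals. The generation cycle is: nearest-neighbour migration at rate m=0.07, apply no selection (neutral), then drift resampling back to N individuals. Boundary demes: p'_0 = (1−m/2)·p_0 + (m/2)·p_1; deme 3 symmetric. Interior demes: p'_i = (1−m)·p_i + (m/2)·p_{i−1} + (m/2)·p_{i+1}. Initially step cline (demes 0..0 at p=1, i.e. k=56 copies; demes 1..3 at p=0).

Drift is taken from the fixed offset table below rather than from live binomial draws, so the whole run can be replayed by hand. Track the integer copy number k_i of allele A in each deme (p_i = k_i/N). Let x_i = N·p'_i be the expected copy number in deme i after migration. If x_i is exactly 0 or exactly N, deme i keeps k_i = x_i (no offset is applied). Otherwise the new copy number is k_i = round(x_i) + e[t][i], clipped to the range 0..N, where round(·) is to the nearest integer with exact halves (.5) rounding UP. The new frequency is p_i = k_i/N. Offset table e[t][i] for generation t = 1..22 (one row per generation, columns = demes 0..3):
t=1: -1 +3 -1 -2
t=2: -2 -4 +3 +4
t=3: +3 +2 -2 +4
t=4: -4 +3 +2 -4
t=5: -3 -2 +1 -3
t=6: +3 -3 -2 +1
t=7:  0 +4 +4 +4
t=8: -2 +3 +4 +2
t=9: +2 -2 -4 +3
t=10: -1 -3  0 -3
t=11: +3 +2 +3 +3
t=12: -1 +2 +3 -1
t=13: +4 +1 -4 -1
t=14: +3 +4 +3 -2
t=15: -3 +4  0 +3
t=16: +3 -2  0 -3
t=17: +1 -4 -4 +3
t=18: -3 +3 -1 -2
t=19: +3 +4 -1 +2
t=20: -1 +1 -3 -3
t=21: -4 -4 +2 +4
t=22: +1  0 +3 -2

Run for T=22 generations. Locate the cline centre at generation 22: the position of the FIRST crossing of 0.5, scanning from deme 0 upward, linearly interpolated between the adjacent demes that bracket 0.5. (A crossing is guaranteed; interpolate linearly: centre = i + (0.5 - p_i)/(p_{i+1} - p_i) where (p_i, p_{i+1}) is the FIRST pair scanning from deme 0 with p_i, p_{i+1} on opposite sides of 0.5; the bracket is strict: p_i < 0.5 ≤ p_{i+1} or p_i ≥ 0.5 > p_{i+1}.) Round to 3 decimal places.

0.727

t=0: k=[56 0 0 0]
t=1: x=[54.0400 1.9600 0.0000 0.0000] k=[53 5 0 0]
t=2: x=[51.3200 6.5050 0.1750 0.0000] k=[49 3 3 0]
t=3: x=[47.3900 4.6100 2.8950 0.1050] k=[50 7 1 4]
t=4: x=[48.4950 8.2950 1.3150 3.8950] k=[44 11 3 0]
t=5: x=[42.8450 11.8750 3.1750 0.1050] k=[40 10 4 0]
t=6: x=[38.9500 10.8400 4.0700 0.1400] k=[42 8 2 1]
t=7: x=[40.8100 8.9800 2.1750 1.0350] k=[41 13 6 5]
t=8: x=[40.0200 13.7350 6.2100 5.0350] k=[38 17 10 7]
t=9: x=[37.2650 17.4900 10.1400 7.1050] k=[39 15 6 10]
t=10: x=[38.1600 15.5250 6.4550 9.8600] k=[37 13 6 7]
t=11: x=[36.1600 13.5950 6.2800 6.9650] k=[39 16 9 10]
t=12: x=[38.1950 16.5600 9.2800 9.9650] k=[37 19 12 9]
t=13: x=[36.3700 19.3850 12.1400 9.1050] k=[40 20 8 8]
t=14: x=[39.3000 20.2800 8.4200 8.0000] k=[42 24 11 6]
t=15: x=[41.3700 24.1750 11.2800 6.1750] k=[38 28 11 9]
t=16: x=[37.6500 27.7550 11.5250 9.0700] k=[41 26 12 6]
t=17: x=[40.4750 26.0350 12.2800 6.2100] k=[41 22 8 9]
t=18: x=[40.3350 22.1750 8.5250 8.9650] k=[37 25 8 7]
t=19: x=[36.5800 24.8250 8.5600 7.0350] k=[40 29 8 9]
t=20: x=[39.6150 28.6500 8.7700 8.9650] k=[39 30 6 6]
t=21: x=[38.6850 29.4750 6.8400 6.0000] k=[35 25 9 10]
t=22: x=[34.6500 24.7900 9.5950 9.9650] k=[36 25 13 8]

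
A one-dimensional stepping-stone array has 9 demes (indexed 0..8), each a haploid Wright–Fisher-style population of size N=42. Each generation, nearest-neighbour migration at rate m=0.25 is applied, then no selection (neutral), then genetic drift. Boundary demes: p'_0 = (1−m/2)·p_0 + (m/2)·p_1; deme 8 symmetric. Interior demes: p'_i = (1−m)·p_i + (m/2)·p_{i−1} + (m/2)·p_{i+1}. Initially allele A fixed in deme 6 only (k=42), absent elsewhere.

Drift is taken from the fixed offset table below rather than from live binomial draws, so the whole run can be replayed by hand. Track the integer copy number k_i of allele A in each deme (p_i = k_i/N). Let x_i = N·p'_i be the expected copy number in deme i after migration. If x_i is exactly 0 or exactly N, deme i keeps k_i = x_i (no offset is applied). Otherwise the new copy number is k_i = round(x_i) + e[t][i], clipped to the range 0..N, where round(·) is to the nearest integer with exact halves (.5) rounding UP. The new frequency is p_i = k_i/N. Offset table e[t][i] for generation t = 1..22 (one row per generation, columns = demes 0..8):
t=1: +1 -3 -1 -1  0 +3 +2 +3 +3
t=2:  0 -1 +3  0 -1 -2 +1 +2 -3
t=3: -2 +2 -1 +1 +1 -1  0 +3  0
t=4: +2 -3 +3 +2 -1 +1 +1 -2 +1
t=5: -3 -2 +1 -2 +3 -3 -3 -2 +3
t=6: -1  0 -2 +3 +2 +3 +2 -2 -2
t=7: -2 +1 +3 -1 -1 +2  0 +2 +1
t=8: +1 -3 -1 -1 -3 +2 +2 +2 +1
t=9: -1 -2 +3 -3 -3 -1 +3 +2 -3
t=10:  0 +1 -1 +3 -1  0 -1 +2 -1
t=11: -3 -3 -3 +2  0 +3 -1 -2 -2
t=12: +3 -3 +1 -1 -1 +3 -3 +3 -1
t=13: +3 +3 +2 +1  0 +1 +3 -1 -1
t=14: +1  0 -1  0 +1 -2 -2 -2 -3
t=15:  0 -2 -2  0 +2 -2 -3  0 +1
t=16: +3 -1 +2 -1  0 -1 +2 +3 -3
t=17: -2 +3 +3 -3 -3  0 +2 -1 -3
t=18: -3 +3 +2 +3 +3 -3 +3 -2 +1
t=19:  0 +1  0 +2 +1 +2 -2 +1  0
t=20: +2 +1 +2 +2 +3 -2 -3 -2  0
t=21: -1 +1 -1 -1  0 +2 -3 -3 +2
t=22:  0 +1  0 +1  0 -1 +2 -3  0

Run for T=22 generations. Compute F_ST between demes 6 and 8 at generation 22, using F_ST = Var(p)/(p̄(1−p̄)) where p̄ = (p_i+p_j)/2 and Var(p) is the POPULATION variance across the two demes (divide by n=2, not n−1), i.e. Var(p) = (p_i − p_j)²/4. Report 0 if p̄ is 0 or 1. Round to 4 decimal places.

t=0: k=[0 0 0 0 0 0 42 0 0]
t=1: x=[0.0000 0.0000 0.0000 0.0000 0.0000 5.2500 31.5000 5.2500 0.0000] k=[0 0 0 0 0 8 34 8 0]
t=2: x=[0.0000 0.0000 0.0000 0.0000 1.0000 10.2500 27.5000 10.2500 1.0000] k=[0 0 0 0 0 8 29 12 0]
t=3: x=[0.0000 0.0000 0.0000 0.0000 1.0000 9.6250 24.2500 12.6250 1.5000] k=[0 0 0 0 2 9 24 16 2]
t=4: x=[0.0000 0.0000 0.0000 0.2500 2.6250 10.0000 21.1250 15.2500 3.7500] k=[0 0 0 2 2 11 22 13 5]
t=5: x=[0.0000 0.0000 0.2500 1.7500 3.1250 11.2500 19.5000 13.1250 6.0000] k=[0 0 1 0 6 8 17 11 9]
t=6: x=[0.0000 0.1250 0.7500 0.8750 5.5000 8.8750 15.1250 11.5000 9.2500] k=[0 0 0 4 8 12 17 10 7]
t=7: x=[0.0000 0.0000 0.5000 4.0000 8.0000 12.1250 15.5000 10.5000 7.3750] k=[0 0 4 3 7 14 16 13 8]
t=8: x=[0.0000 0.5000 3.3750 3.6250 7.3750 13.3750 15.3750 12.7500 8.6250] k=[0 0 2 3 4 15 17 15 10]
t=9: x=[0.0000 0.2500 1.8750 3.0000 5.2500 13.8750 16.5000 14.6250 10.6250] k=[0 0 5 0 2 13 20 17 8]
t=10: x=[0.0000 0.6250 3.7500 0.8750 3.1250 12.5000 18.7500 16.2500 9.1250] k=[0 2 3 4 2 13 18 18 8]
t=11: x=[0.2500 1.8750 3.0000 3.6250 3.6250 12.2500 17.3750 16.7500 9.2500] k=[0 0 0 6 4 15 16 15 7]
t=12: x=[0.0000 0.0000 0.7500 5.0000 5.6250 13.7500 15.7500 14.1250 8.0000] k=[0 0 2 4 5 17 13 17 7]
t=13: x=[0.0000 0.2500 2.0000 3.8750 6.3750 15.0000 14.0000 15.2500 8.2500] k=[0 3 4 5 6 16 17 14 7]
t=14: x=[0.3750 2.7500 4.0000 5.0000 7.1250 14.8750 16.5000 13.5000 7.8750] k=[1 3 3 5 8 13 15 12 5]
t=15: x=[1.2500 2.7500 3.2500 5.1250 8.2500 12.6250 14.3750 11.5000 5.8750] k=[1 1 1 5 10 11 11 12 7]
t=16: x=[1.0000 1.0000 1.5000 5.1250 9.5000 10.8750 11.1250 11.2500 7.6250] k=[4 0 4 4 10 10 13 14 5]
t=17: x=[3.5000 1.0000 3.5000 4.7500 9.2500 10.3750 12.7500 12.7500 6.1250] k=[2 4 7 2 6 10 15 12 3]
t=18: x=[2.2500 4.1250 6.0000 3.1250 6.0000 10.1250 14.0000 11.2500 4.1250] k=[0 7 8 6 9 7 17 9 5]
t=19: x=[0.8750 6.2500 7.6250 6.6250 8.3750 8.5000 14.7500 9.5000 5.5000] k=[1 7 8 9 9 11 13 11 6]
t=20: x=[1.7500 6.3750 8.0000 8.8750 9.2500 11.0000 12.5000 10.6250 6.6250] k=[4 7 10 11 12 9 10 9 7]
t=21: x=[4.3750 7.0000 9.7500 11.0000 11.5000 9.5000 9.7500 8.8750 7.2500] k=[3 8 9 10 12 12 7 6 9]
t=22: x=[3.6250 7.5000 9.0000 10.1250 11.7500 11.3750 7.5000 6.5000 8.6250] k=[4 9 9 11 12 10 10 4 9]

0.0008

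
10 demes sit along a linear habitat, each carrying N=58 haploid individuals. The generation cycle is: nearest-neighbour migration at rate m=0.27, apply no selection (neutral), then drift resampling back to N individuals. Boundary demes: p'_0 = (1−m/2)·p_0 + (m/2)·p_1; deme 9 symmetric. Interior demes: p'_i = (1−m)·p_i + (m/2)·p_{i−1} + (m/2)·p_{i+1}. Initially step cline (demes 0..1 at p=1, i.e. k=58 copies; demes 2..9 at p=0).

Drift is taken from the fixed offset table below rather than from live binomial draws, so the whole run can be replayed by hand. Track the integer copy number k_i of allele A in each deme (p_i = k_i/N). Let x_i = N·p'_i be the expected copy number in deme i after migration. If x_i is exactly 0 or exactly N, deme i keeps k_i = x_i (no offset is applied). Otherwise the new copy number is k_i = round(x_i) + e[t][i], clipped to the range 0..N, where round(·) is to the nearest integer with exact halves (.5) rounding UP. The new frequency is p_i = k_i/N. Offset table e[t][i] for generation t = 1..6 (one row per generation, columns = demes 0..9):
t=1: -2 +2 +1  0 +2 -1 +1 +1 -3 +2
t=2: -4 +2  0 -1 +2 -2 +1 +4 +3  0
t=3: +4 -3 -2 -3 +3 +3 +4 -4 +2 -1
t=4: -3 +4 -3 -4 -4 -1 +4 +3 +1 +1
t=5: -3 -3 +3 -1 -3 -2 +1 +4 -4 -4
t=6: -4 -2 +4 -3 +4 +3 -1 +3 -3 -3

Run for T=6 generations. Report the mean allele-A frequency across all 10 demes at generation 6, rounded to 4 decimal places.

0.1793

t=0: k=[58 58 0 0 0 0 0 0 0 0]
t=1: x=[58.0000 50.1700 7.8300 0.0000 0.0000 0.0000 0.0000 0.0000 0.0000 0.0000] k=[58 52 9 0 0 0 0 0 0 0]
t=2: x=[57.1900 47.0050 13.5900 1.2150 0.0000 0.0000 0.0000 0.0000 0.0000 0.0000] k=[53 49 14 0 0 0 0 0 0 0]
t=3: x=[52.4600 44.8150 16.8350 1.8900 0.0000 0.0000 0.0000 0.0000 0.0000 0.0000] k=[56 42 15 0 0 0 0 0 0 0]
t=4: x=[54.1100 40.2450 16.6200 2.0250 0.0000 0.0000 0.0000 0.0000 0.0000 0.0000] k=[51 44 14 0 0 0 0 0 0 0]
t=5: x=[50.0550 40.8950 16.1600 1.8900 0.0000 0.0000 0.0000 0.0000 0.0000 0.0000] k=[47 38 19 1 0 0 0 0 0 0]
t=6: x=[45.7850 36.6500 19.1350 3.2950 0.1350 0.0000 0.0000 0.0000 0.0000 0.0000] k=[42 35 23 0 4 0 0 0 0 0]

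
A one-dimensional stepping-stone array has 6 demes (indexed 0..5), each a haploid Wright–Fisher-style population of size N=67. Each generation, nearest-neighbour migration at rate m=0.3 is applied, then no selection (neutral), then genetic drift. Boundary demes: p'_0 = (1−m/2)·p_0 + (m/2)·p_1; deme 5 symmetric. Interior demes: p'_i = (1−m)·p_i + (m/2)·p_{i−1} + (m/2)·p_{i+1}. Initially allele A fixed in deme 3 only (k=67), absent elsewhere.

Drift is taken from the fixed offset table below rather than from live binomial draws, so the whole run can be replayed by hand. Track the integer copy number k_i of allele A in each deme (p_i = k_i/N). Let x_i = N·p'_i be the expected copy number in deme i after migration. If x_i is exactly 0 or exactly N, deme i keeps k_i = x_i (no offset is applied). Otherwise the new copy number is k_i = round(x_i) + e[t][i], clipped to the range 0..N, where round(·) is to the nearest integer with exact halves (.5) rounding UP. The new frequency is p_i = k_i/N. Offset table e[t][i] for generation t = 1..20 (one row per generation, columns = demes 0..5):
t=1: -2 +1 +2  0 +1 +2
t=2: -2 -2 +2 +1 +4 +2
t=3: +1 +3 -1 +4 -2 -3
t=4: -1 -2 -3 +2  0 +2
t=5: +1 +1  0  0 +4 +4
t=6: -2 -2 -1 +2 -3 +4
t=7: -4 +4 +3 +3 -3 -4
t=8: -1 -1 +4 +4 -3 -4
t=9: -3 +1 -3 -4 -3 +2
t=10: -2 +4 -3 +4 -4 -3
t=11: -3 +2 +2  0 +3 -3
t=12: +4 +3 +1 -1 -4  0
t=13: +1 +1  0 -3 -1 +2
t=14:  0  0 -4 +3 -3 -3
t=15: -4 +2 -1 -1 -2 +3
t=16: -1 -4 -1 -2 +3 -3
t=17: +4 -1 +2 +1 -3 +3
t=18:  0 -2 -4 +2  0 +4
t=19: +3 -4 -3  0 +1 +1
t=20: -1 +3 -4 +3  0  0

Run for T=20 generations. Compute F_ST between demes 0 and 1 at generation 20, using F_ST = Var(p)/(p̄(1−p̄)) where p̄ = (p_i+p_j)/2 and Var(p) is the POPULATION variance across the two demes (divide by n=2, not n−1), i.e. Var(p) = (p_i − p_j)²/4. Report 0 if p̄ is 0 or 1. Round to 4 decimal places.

t=0: k=[0 0 0 67 0 0]
t=1: x=[0.0000 0.0000 10.0500 46.9000 10.0500 0.0000] k=[0 0 12 47 11 0]
t=2: x=[0.0000 1.8000 15.4500 36.3500 14.7500 1.6500] k=[0 0 17 37 19 4]
t=3: x=[0.0000 2.5500 17.4500 31.3000 19.4500 6.2500] k=[0 6 16 35 17 3]
t=4: x=[0.9000 6.6000 17.3500 29.4500 17.6000 5.1000] k=[0 5 14 31 18 7]
t=5: x=[0.7500 5.6000 15.2000 26.5000 18.3000 8.6500] k=[2 7 15 27 22 13]
t=6: x=[2.7500 7.4500 15.6000 24.4500 21.4000 14.3500] k=[1 5 15 26 18 18]
t=7: x=[1.6000 5.9000 15.1500 23.1500 19.2000 18.0000] k=[0 10 18 26 16 14]
t=8: x=[1.5000 9.7000 18.0000 23.3000 17.2000 14.3000] k=[1 9 22 27 14 10]
t=9: x=[2.2000 9.7500 20.8000 24.3000 15.3500 10.6000] k=[0 11 18 20 12 13]
t=10: x=[1.6500 10.4000 17.2500 18.5000 13.3500 12.8500] k=[0 14 14 23 9 10]
t=11: x=[2.1000 11.9000 15.3500 19.5500 11.2500 9.8500] k=[0 14 17 20 14 7]
t=12: x=[2.1000 12.3500 17.0000 18.6500 13.8500 8.0500] k=[6 15 18 18 10 8]
t=13: x=[7.3500 14.1000 17.5500 16.8000 10.9000 8.3000] k=[8 15 18 14 10 10]
t=14: x=[9.0500 14.4000 16.9500 14.0000 10.6000 10.0000] k=[9 14 13 17 8 7]
t=15: x=[9.7500 13.1000 13.7500 15.0500 9.2000 7.1500] k=[6 15 13 14 7 10]
t=16: x=[7.3500 13.3500 13.4500 12.8000 8.5000 9.5500] k=[6 9 12 11 12 7]
t=17: x=[6.4500 9.0000 11.4000 11.3000 11.1000 7.7500] k=[10 8 13 12 8 11]
t=18: x=[9.7000 9.0500 12.1000 11.5500 9.0500 10.5500] k=[10 7 8 14 9 15]
t=19: x=[9.5500 7.6000 8.7500 12.3500 10.6500 14.1000] k=[13 4 6 12 12 15]
t=20: x=[11.6500 5.6500 6.6000 11.1000 12.4500 14.5500] k=[11 9 3 14 12 15]

0.0018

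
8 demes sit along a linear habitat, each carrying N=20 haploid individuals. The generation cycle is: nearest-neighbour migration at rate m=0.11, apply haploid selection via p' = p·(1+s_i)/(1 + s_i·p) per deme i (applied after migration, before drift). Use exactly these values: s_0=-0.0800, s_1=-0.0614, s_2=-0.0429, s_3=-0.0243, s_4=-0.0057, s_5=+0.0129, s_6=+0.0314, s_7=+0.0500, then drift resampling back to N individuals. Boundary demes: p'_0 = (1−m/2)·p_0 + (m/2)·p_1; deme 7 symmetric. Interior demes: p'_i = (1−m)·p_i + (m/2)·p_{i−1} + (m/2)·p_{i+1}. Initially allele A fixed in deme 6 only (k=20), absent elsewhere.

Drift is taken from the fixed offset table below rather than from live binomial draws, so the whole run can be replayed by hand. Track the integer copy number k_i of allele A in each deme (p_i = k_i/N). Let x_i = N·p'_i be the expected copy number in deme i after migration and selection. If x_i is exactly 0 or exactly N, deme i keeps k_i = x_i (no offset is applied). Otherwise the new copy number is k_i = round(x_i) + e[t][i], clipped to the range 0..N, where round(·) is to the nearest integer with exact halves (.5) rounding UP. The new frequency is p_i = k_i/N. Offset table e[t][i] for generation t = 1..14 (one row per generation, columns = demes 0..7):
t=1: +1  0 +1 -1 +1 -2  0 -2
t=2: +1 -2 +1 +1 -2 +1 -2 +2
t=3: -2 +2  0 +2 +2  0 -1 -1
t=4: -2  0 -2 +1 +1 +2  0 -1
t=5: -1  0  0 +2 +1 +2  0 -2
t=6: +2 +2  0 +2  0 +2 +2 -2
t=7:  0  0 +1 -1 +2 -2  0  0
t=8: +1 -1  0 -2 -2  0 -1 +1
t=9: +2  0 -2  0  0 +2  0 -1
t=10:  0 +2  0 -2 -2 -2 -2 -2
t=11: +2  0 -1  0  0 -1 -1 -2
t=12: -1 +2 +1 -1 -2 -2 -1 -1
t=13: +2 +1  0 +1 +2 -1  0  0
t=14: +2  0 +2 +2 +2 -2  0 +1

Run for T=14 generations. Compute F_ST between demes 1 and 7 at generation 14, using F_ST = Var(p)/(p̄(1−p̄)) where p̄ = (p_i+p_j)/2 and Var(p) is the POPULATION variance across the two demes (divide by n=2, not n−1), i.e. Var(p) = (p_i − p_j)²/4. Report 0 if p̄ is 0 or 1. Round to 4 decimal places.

0.0256

t=0: k=[0 0 0 0 0 0 20 0]
t=1: x=[0.0000 0.0000 0.0000 0.0000 0.0000 1.1134 17.8598 1.1518] k=[0 0 0 0 0 0 18 0]
t=2: x=[0.0000 0.0000 0.0000 0.0000 0.0000 1.0021 16.1176 1.0369] k=[0 0 0 0 0 2 14 3]
t=3: x=[0.0000 0.0000 0.0000 0.0000 0.1094 2.5787 12.8774 3.7514] k=[0 0 0 0 2 3 12 3]
t=4: x=[0.0000 0.0000 0.0000 0.1073 1.9350 3.4767 11.1628 3.6380] k=[0 0 0 1 3 5 11 3]
t=5: x=[0.0000 0.0000 0.0526 1.0307 2.9855 5.2696 10.3844 3.5812] k=[0 0 0 3 4 7 10 2]
t=6: x=[0.0000 0.0000 0.1580 2.8297 4.0914 7.0584 9.5492 2.5465] k=[0 0 0 5 4 9 12 1]
t=7: x=[0.0000 0.0000 0.2634 4.5825 4.3106 8.9533 11.3819 1.6785] k=[0 0 1 4 6 7 11 2]
t=8: x=[0.0000 0.0516 1.0649 3.8677 5.9211 7.2240 10.4394 2.6035] k=[0 0 1 2 4 7 9 4]
t=9: x=[0.0000 0.0516 0.9592 2.0101 4.0366 7.0032 8.7669 4.4413] k=[0 0 0 2 4 9 9 3]
t=10: x=[0.0000 0.0000 0.1053 1.9562 4.1462 8.7881 8.8222 3.4676] k=[0 0 0 0 2 7 7 1]
t=11: x=[0.0000 0.0000 0.0000 0.1073 2.1540 6.7823 6.8081 1.3919] k=[0 0 0 0 2 6 6 0]
t=12: x=[0.0000 0.0000 0.0000 0.1073 2.0992 5.8328 5.7964 0.3462] k=[0 0 0 0 0 4 5 0]
t=13: x=[0.0000 0.0000 0.0000 0.0000 0.2188 3.8749 4.7816 0.2886] k=[0 0 0 0 2 3 5 0]
t=14: x=[0.0000 0.0000 0.0000 0.1073 1.9350 3.0883 4.7257 0.2886] k=[0 0 0 2 4 1 5 1]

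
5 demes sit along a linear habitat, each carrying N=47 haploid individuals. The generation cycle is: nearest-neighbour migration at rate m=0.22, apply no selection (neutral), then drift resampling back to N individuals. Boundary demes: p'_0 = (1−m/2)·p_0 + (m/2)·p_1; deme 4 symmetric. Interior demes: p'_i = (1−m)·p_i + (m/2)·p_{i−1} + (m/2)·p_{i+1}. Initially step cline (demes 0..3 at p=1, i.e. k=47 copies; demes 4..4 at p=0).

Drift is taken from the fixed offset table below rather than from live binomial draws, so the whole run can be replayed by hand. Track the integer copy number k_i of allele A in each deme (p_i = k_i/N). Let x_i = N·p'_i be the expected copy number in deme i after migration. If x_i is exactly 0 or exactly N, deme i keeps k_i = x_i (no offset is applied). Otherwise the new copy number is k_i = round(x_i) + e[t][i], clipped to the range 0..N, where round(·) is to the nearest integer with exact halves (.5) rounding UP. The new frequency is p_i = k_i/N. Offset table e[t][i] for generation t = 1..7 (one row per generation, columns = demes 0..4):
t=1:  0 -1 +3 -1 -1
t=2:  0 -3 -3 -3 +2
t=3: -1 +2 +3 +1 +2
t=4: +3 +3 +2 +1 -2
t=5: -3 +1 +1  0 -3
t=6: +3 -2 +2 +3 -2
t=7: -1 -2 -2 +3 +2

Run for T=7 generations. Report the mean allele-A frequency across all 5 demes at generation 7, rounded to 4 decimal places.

t=0: k=[47 47 47 47 0]
t=1: x=[47.0000 47.0000 47.0000 41.8300 5.1700] k=[47 47 47 41 4]
t=2: x=[47.0000 47.0000 46.3400 37.5900 8.0700] k=[47 47 43 35 10]
t=3: x=[47.0000 46.5600 42.5600 33.1300 12.7500] k=[47 47 46 34 15]
t=4: x=[47.0000 46.8900 44.7900 33.2300 17.0900] k=[47 47 47 34 15]
t=5: x=[47.0000 47.0000 45.5700 33.3400 17.0900] k=[47 47 47 33 14]
t=6: x=[47.0000 47.0000 45.4600 32.4500 16.0900] k=[47 47 47 35 14]
t=7: x=[47.0000 47.0000 45.6800 34.0100 16.3100] k=[47 47 44 37 18]

0.8213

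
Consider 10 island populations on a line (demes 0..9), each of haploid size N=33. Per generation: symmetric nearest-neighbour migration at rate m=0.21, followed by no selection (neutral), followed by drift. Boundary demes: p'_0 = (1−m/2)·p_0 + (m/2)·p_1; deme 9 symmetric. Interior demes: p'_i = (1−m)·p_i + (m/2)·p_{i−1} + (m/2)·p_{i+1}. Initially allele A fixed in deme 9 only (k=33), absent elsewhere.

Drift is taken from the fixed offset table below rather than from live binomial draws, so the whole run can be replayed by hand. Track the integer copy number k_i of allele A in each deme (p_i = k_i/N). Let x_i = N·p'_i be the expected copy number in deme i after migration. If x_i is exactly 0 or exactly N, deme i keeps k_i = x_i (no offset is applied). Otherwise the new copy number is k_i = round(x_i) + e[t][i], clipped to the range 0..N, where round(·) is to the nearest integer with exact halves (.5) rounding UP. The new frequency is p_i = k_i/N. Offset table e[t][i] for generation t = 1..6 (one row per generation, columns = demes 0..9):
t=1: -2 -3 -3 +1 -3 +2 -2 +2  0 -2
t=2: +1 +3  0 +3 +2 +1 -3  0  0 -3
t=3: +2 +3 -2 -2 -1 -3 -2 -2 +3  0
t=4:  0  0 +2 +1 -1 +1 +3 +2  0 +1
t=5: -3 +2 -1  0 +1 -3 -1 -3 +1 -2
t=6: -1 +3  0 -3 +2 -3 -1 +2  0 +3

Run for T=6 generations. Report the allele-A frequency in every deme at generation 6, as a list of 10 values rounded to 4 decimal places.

[0.0000, 0.0000, 0.0000, 0.0000, 0.0000, 0.0000, 0.0000, 0.0909, 0.3030, 0.5758]

t=0: k=[0 0 0 0 0 0 0 0 0 33]
t=1: x=[0.0000 0.0000 0.0000 0.0000 0.0000 0.0000 0.0000 0.0000 3.4650 29.5350] k=[0 0 0 0 0 0 0 0 3 28]
t=2: x=[0.0000 0.0000 0.0000 0.0000 0.0000 0.0000 0.0000 0.3150 5.3100 25.3750] k=[0 0 0 0 0 0 0 0 5 22]
t=3: x=[0.0000 0.0000 0.0000 0.0000 0.0000 0.0000 0.0000 0.5250 6.2600 20.2150] k=[0 0 0 0 0 0 0 0 9 20]
t=4: x=[0.0000 0.0000 0.0000 0.0000 0.0000 0.0000 0.0000 0.9450 9.2100 18.8450] k=[0 0 0 0 0 0 0 3 9 20]
t=5: x=[0.0000 0.0000 0.0000 0.0000 0.0000 0.0000 0.3150 3.3150 9.5250 18.8450] k=[0 0 0 0 0 0 0 0 11 17]
t=6: x=[0.0000 0.0000 0.0000 0.0000 0.0000 0.0000 0.0000 1.1550 10.4750 16.3700] k=[0 0 0 0 0 0 0 3 10 19]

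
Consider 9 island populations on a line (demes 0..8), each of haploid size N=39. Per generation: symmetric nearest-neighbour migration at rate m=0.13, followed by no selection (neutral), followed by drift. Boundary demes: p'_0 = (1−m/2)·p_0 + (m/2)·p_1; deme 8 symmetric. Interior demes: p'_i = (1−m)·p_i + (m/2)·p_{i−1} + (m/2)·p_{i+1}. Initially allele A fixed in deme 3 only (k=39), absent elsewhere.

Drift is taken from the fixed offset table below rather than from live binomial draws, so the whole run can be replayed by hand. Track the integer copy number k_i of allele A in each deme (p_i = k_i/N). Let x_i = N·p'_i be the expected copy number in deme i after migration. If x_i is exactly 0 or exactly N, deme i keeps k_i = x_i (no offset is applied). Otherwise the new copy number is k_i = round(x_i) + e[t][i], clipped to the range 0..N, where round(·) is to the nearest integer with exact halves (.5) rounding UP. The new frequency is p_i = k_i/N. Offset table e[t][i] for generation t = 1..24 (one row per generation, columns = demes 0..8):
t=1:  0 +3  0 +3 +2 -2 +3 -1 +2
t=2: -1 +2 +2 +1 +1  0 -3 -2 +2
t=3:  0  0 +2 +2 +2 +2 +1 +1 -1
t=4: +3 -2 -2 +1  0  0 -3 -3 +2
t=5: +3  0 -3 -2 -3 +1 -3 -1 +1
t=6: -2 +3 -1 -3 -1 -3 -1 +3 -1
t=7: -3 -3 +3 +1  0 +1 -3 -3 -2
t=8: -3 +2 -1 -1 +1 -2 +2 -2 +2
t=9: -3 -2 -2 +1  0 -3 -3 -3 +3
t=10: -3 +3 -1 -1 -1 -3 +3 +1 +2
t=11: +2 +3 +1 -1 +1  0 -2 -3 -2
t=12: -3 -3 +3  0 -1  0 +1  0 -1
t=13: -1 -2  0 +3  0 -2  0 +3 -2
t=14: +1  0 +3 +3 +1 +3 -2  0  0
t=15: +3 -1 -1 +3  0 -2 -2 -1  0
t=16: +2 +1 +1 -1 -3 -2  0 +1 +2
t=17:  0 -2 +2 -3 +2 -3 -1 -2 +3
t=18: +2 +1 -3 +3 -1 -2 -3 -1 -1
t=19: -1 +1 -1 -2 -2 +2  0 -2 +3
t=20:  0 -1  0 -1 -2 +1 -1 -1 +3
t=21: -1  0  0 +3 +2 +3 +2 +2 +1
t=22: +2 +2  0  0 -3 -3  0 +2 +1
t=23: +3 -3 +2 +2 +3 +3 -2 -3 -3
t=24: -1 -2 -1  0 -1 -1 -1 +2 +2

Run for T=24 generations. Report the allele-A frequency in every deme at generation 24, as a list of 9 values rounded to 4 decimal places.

t=0: k=[0 0 0 39 0 0 0 0 0]
t=1: x=[0.0000 0.0000 2.5350 33.9300 2.5350 0.0000 0.0000 0.0000 0.0000] k=[0 0 3 37 5 0 0 0 0]
t=2: x=[0.0000 0.1950 5.0150 32.7100 6.7550 0.3250 0.0000 0.0000 0.0000] k=[0 2 7 34 8 0 0 0 0]
t=3: x=[0.1300 2.1950 8.4300 30.5550 9.1700 0.5200 0.0000 0.0000 0.0000] k=[0 2 10 33 11 3 0 0 0]
t=4: x=[0.1300 2.3900 10.9750 30.0750 11.9100 3.3250 0.1950 0.0000 0.0000] k=[3 0 9 31 12 3 0 0 0]
t=5: x=[2.8050 0.7800 9.8450 28.3350 12.6500 3.3900 0.1950 0.0000 0.0000] k=[6 1 7 26 10 4 0 0 0]
t=6: x=[5.6750 1.7150 7.8450 23.7250 10.6500 4.1300 0.2600 0.0000 0.0000] k=[4 5 7 21 10 1 0 0 0]
t=7: x=[4.0650 5.0650 7.7800 19.3750 10.1300 1.5200 0.0650 0.0000 0.0000] k=[1 2 11 20 10 3 0 0 0]
t=8: x=[1.0650 2.5200 11.0000 18.7650 10.1950 3.2600 0.1950 0.0000 0.0000] k=[0 5 10 18 11 1 2 0 0]
t=9: x=[0.3250 5.0000 10.1950 17.0250 10.8050 1.7150 1.8050 0.1300 0.0000] k=[0 3 8 18 11 0 0 0 0]
t=10: x=[0.1950 3.1300 8.3250 16.8950 10.7400 0.7150 0.0000 0.0000 0.0000] k=[0 6 7 16 10 0 0 0 0]
t=11: x=[0.3900 5.6750 7.5200 15.0250 9.7400 0.6500 0.0000 0.0000 0.0000] k=[2 9 9 14 11 1 0 0 0]
t=12: x=[2.4550 8.5450 9.3250 13.4800 10.5450 1.5850 0.0650 0.0000 0.0000] k=[0 6 12 13 10 2 1 0 0]
t=13: x=[0.3900 6.0000 11.6750 12.7400 9.6750 2.4550 1.0000 0.0650 0.0000] k=[0 4 12 16 10 0 1 3 0]
t=14: x=[0.2600 4.2600 11.7400 15.3500 9.7400 0.7150 1.0650 2.6750 0.1950] k=[1 4 15 18 11 4 0 3 0]
t=15: x=[1.1950 4.5200 14.4800 17.3500 11.0000 4.1950 0.4550 2.6100 0.1950] k=[4 4 13 20 11 2 0 2 0]
t=16: x=[4.0000 4.5850 12.8700 18.9600 11.0000 2.4550 0.2600 1.7400 0.1300] k=[6 6 14 18 8 0 0 3 2]
t=17: x=[6.0000 6.5200 13.7400 17.0900 8.1300 0.5200 0.1950 2.7400 2.0650] k=[6 5 16 14 10 0 0 1 5]
t=18: x=[5.9350 5.7800 15.1550 13.8700 9.6100 0.6500 0.0650 1.1950 4.7400] k=[8 7 12 17 9 0 0 0 4]
t=19: x=[7.9350 7.3900 12.0000 16.1550 8.9350 0.5850 0.0000 0.2600 3.7400] k=[7 8 11 14 7 3 0 0 7]
t=20: x=[7.0650 8.1300 11.0000 13.3500 7.1950 3.0650 0.1950 0.4550 6.5450] k=[7 7 11 12 5 4 0 0 10]
t=21: x=[7.0000 7.2600 10.8050 11.4800 5.3900 3.8050 0.2600 0.6500 9.3500] k=[6 7 11 14 7 7 2 3 10]
t=22: x=[6.0650 7.1950 10.9350 13.3500 7.4550 6.6750 2.3900 3.3900 9.5450] k=[8 9 11 13 4 4 2 5 11]
t=23: x=[8.0650 9.0650 11.0000 12.2850 4.5850 3.8700 2.3250 5.1950 10.6100] k=[11 6 13 14 8 7 0 2 8]
t=24: x=[10.6750 6.7800 12.6100 13.5450 8.3250 6.6100 0.5850 2.2600 7.6100] k=[10 5 12 14 7 6 0 4 10]

[0.2564, 0.1282, 0.3077, 0.3590, 0.1795, 0.1538, 0.0000, 0.1026, 0.2564]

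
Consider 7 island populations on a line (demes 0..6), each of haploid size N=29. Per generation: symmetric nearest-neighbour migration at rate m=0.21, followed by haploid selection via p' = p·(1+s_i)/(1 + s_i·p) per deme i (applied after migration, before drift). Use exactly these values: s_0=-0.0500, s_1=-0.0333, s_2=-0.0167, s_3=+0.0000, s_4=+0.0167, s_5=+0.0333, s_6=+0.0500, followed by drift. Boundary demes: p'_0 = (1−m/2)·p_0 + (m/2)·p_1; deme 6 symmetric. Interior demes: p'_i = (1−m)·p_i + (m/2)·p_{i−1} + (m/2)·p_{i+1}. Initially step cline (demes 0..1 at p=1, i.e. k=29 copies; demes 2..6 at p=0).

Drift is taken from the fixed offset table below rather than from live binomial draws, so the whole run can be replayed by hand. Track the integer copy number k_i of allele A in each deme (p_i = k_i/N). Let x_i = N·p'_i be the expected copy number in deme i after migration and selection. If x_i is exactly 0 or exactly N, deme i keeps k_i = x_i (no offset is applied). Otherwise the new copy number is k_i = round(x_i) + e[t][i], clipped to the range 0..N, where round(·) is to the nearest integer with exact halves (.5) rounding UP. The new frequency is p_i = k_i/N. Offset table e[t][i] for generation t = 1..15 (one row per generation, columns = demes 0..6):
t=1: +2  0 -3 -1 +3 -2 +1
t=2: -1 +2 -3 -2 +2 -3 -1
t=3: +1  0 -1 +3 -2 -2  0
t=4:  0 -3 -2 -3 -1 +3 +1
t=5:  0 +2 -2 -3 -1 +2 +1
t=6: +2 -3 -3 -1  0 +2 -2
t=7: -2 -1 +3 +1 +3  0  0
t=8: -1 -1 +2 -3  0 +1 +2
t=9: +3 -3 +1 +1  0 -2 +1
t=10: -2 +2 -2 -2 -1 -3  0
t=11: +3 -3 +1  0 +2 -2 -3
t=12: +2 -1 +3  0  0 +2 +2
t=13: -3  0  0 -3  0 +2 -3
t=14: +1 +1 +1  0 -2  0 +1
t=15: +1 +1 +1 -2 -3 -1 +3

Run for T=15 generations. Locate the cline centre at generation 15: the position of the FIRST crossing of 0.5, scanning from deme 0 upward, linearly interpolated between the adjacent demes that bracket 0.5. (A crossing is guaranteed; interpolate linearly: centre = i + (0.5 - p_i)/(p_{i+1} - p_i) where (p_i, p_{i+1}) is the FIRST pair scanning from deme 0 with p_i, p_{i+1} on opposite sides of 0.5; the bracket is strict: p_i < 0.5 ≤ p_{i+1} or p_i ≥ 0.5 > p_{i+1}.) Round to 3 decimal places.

t=0: k=[29 29 0 0 0 0 0]
t=1: x=[29.0000 25.8615 2.9994 0.0000 0.0000 0.0000 0.0000] k=[29 26 0 0 0 0 0]
t=2: x=[28.6686 23.4343 2.6886 0.0000 0.0000 0.0000 0.0000] k=[28 25 0 0 0 0 0]
t=3: x=[27.6191 22.5212 2.5851 0.0000 0.0000 0.0000 0.0000] k=[29 23 2 0 0 0 0]
t=4: x=[28.3376 21.2339 3.9373 0.2100 0.0000 0.0000 0.0000] k=[28 18 2 0 0 0 0]
t=5: x=[26.8501 17.1333 3.4189 0.2100 0.0000 0.0000 0.0000] k=[27 19 1 0 0 0 0]
t=6: x=[26.0259 17.7174 2.7429 0.1050 0.0000 0.0000 0.0000] k=[28 15 0 0 0 0 0]
t=7: x=[26.5212 14.5445 1.5501 0.0000 0.0000 0.0000 0.0000] k=[25 14 5 0 0 0 0]
t=8: x=[23.6240 13.9647 5.3462 0.5250 0.0000 0.0000 0.0000] k=[23 13 7 0 0 0 0]
t=9: x=[21.6727 13.1762 6.8069 0.7350 0.0000 0.0000 0.0000] k=[25 10 8 2 0 0 0]
t=10: x=[23.1904 11.1318 7.4861 2.4200 0.2135 0.0000 0.0000] k=[21 13 5 0 0 0 0]
t=11: x=[19.8417 12.7575 5.2423 0.5250 0.0000 0.0000 0.0000] k=[23 10 6 1 0 0 0]
t=12: x=[21.3496 10.7152 5.8163 1.4200 0.1067 0.0000 0.0000] k=[23 10 9 1 0 0 0]
t=13: x=[21.3496 11.0276 8.1658 1.7350 0.1067 0.0000 0.0000] k=[18 11 8 0 0 0 0]
t=14: x=[16.9050 11.1864 7.3819 0.8400 0.0000 0.0000 0.0000] k=[18 12 8 1 0 0 0]
t=15: x=[17.0109 11.9712 7.5903 1.6300 0.1067 0.0000 0.0000] k=[18 13 9 0 0 0 0]

0.700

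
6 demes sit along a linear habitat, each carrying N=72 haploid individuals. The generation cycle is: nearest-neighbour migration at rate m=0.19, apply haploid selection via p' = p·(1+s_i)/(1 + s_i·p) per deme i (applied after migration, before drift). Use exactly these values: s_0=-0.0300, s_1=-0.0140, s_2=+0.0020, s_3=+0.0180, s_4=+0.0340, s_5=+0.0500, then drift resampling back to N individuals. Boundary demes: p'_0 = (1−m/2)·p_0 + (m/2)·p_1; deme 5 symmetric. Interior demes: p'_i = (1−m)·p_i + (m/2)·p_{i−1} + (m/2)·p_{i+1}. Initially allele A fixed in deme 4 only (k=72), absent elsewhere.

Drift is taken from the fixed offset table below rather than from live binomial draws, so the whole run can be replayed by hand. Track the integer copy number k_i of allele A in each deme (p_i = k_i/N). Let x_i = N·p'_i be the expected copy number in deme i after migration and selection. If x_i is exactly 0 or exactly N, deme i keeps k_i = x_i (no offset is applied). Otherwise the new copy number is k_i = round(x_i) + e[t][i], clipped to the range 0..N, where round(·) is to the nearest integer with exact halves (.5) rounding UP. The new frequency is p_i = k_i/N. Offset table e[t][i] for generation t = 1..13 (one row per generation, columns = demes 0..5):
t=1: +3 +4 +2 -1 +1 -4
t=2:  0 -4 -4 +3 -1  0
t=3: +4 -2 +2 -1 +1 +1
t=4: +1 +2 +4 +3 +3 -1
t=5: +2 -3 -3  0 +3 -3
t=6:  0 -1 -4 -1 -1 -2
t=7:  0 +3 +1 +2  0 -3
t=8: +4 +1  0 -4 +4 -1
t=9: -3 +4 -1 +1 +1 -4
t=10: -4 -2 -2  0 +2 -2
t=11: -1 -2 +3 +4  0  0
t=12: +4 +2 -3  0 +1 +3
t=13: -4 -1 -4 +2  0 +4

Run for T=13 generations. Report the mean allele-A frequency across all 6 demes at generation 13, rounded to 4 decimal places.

t=0: k=[0 0 0 0 72 0]
t=1: x=[0.0000 0.0000 0.0000 6.9512 58.6866 7.1480] k=[0 0 0 6 60 3]
t=2: x=[0.0000 0.0000 0.5711 10.7218 49.9695 8.7844] k=[0 0 0 14 49 9]
t=3: x=[0.0000 0.0000 1.3326 16.2181 42.4591 13.3216] k=[0 0 3 15 43 14]
t=4: x=[0.0000 0.2810 3.8623 16.7482 38.1852 17.3904] k=[0 2 8 20 41 16]
t=5: x=[0.1843 2.3478 8.5851 21.1203 37.2314 19.0507] k=[2 0 6 21 40 16]
t=6: x=[1.7570 0.7495 6.8674 21.6491 36.5168 18.9534] k=[2 0 3 21 36 17]
t=7: x=[1.7570 0.4684 4.4333 20.9792 33.3678 19.4907] k=[2 3 5 23 33 16]
t=8: x=[2.0339 3.0535 6.5319 22.5151 31.0239 18.2722] k=[6 4 7 19 35 17]
t=9: x=[5.6494 4.4162 7.8690 19.6337 32.3646 19.3935] k=[3 8 7 21 33 15]
t=10: x=[3.3756 7.3366 8.4399 21.0749 30.7375 17.3442] k=[0 5 6 21 33 15]
t=11: x=[0.4608 4.5594 7.3432 20.9792 30.7375 17.3442] k=[0 3 10 25 31 17]
t=12: x=[0.2765 3.3349 10.7783 24.4321 29.6815 19.0046] k=[4 5 8 24 31 22]
t=13: x=[3.9789 5.1225 9.2511 23.4261 30.0638 23.6228] k=[0 4 5 25 30 28]

0.2130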